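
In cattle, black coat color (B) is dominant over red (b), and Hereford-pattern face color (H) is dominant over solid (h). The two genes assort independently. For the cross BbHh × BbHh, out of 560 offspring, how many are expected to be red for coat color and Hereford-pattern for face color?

Dihybrid cross BbHh × BbHh — consider each gene separately:
coat color: Bb × Bb → 1 BB, 2 Bb, 1 bb → 3 B_ : 1 bb (out of 4)
face color: Hh × Hh → 1 HH, 2 Hh, 1 hh → 3 H_ : 1 hh (out of 4)
Looking for: red (bb) and Hereford-pattern (H_)
P(red) = 1/4, P(Hereford-pattern) = 3/4
P(both) = 1/4 × 3/4 = 3/16
Expected count = 3/16 × 560 = 105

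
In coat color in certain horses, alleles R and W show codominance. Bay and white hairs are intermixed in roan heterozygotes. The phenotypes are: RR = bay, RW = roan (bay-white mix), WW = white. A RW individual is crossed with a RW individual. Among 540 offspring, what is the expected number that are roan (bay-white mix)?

Punnett square for RW × RW:
Offspring genotypes: 1 RR, 2 RW, 1 WW
Phenotype counts: 1 bay, 2 roan (bay-white mix), 1 white
roan (bay-white mix): 2 out of 4 → fraction 1/2
Expected count = 1/2 × 540 = 270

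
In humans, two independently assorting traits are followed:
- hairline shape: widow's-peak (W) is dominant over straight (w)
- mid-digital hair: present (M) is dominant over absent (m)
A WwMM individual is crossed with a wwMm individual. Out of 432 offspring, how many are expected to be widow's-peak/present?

Dihybrid cross WwMM × wwMm — consider each gene separately:
hairline shape: Ww × ww → 2 Ww, 2 ww → 2 W_ : 2 ww (out of 4)
mid-digital hair: MM × Mm → 2 MM, 2 Mm → 4 M_ (out of 4)
Combine (counts out of 4 × 4 = 16): widow's-peak/present (W_M_) = 2×4 = 8; straight/present (wwM_) = 2×4 = 8
Phenotype counts (out of 16): 8 widow's-peak/present, 8 straight/present
widow's-peak/present: 8 out of 16 → fraction 1/2
Expected count = 1/2 × 432 = 216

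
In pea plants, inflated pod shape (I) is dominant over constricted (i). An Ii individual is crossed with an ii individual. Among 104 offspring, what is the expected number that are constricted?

Punnett square for Ii × ii:
Offspring genotypes: 2 Ii, 2 ii
inflated: 2, constricted: 2
constricted: 2 out of 4 → fraction 1/2
Expected count = 1/2 × 104 = 52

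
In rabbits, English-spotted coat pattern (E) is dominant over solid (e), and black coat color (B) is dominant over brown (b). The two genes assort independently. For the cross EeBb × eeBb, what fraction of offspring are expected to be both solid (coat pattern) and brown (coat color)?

Dihybrid cross EeBb × eeBb — consider each gene separately:
coat pattern: Ee × ee → 2 Ee, 2 ee → 2 E_ : 2 ee (out of 4)
coat color: Bb × Bb → 1 BB, 2 Bb, 1 bb → 3 B_ : 1 bb (out of 4)
Looking for: solid (ee) and brown (bb)
P(solid) = 2/4, P(brown) = 1/4
P(both) = 2/4 × 1/4 = 2/16 = 1/8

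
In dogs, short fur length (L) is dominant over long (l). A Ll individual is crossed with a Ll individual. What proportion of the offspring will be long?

Punnett square for Ll × Ll:
Offspring genotypes: 1 LL, 2 Ll, 1 ll
short: 3, long: 1
long: 1 out of 4
Probability: 1/4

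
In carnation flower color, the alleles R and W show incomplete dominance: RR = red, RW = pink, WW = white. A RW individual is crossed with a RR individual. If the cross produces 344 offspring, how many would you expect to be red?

Punnett square for RW × RR:
Offspring genotypes: 2 RR, 2 RW
Phenotype counts: 2 red, 2 pink
red: 2 out of 4 → fraction 1/2
Expected count = 1/2 × 344 = 172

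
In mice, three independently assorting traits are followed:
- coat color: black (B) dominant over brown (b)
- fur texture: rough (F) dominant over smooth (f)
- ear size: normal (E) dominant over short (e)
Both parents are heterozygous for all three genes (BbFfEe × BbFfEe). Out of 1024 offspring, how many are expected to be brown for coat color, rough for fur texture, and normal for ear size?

Trihybrid cross: BbFfEe × BbFfEe
Each trait segregates independently with a 3:1 phenotypic ratio, so each gene contributes 3/4 (dominant) or 1/4 (recessive).
Target: brown (coat color), rough (fur texture), normal (ear size)
Probability = product of independent per-trait probabilities
= 1/4 × 3/4 × 3/4 = 9/64
Expected count = 9/64 × 1024 = 144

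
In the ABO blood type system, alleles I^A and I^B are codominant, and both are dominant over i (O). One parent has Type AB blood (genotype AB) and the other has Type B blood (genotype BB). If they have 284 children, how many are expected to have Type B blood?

Cross: AB × BB
Possible offspring genotypes: 2 AB, 2 BB
Blood type counts: 2 Type AB, 2 Type B
Probability of Type B: 2/4 = 1/2
Expected count = 1/2 × 284 = 142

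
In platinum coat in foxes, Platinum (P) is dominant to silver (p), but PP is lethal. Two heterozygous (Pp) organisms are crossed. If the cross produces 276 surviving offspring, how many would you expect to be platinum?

Cross: Pp × Pp
Punnett square offspring (before lethality): 1 PP, 2 Pp, 1 pp
The PP genotype is lethal (embryos die); surviving offspring: 2 Pp, 1 pp
platinum: 2 out of 3 → fraction 2/3
Expected count = 2/3 × 276 = 184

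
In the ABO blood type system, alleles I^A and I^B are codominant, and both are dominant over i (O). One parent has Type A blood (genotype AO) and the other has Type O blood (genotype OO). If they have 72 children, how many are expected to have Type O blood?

Cross: AO × OO
Possible offspring genotypes: 2 AO, 2 OO
Blood type counts: 2 Type A, 2 Type O
Probability of Type O: 2/4 = 1/2
Expected count = 1/2 × 72 = 36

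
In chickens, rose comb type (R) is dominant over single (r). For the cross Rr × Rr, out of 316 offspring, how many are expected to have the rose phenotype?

Punnett square for Rr × Rr:
Offspring genotypes: 1 RR, 2 Rr, 1 rr
Total offspring: 4
Count with target: 3
Probability: 3/4
Expected count = 3/4 × 316 = 237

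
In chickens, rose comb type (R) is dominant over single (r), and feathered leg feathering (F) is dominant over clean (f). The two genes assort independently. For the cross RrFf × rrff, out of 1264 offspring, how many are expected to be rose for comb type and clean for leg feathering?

Dihybrid cross RrFf × rrff — consider each gene separately:
comb type: Rr × rr → 2 Rr, 2 rr → 2 R_ : 2 rr (out of 4)
leg feathering: Ff × ff → 2 Ff, 2 ff → 2 F_ : 2 ff (out of 4)
Looking for: rose (R_) and clean (ff)
P(rose) = 2/4, P(clean) = 2/4
P(both) = 2/4 × 2/4 = 4/16 = 1/4
Expected count = 1/4 × 1264 = 316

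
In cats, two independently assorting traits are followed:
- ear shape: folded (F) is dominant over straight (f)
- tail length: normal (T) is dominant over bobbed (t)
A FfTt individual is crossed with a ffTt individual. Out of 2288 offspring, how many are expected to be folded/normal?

Dihybrid cross FfTt × ffTt — consider each gene separately:
ear shape: Ff × ff → 2 Ff, 2 ff → 2 F_ : 2 ff (out of 4)
tail length: Tt × Tt → 1 TT, 2 Tt, 1 tt → 3 T_ : 1 tt (out of 4)
Combine (counts out of 4 × 4 = 16): folded/normal (F_T_) = 2×3 = 6; folded/bobbed (F_tt) = 2×1 = 2; straight/normal (ffT_) = 2×3 = 6; straight/bobbed (fftt) = 2×1 = 2
Phenotype counts (out of 16): 6 folded/normal, 2 folded/bobbed, 6 straight/normal, 2 straight/bobbed
folded/normal: 6 out of 16 → fraction 3/8
Expected count = 3/8 × 2288 = 858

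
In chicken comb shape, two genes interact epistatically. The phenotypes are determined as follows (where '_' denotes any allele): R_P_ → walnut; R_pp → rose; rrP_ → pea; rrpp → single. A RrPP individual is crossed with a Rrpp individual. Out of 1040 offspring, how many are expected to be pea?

Cross: RrPP × Rrpp — consider each gene separately:
R gene: Rr × Rr → 1 RR, 2 Rr, 1 rr → 3 R_ : 1 rr (out of 4)
P gene: PP × pp → 4 Pp → 4 P_ (out of 4)
Genotype classes (out of 4 × 4 = 16): R_P_ = 3×4 = 12; rrP_ = 1×4 = 4
Apply the phenotype rules: R_P_ (12) → walnut; rrP_ (4) → pea
Phenotype counts (out of 16): 12 walnut, 4 pea
pea: 4 out of 16 → fraction 1/4
Expected count = 1/4 × 1040 = 260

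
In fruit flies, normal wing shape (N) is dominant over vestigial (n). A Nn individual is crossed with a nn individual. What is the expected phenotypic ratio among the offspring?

Punnett square for Nn × nn:
Offspring genotypes: 2 Nn, 2 nn
normal: 2, vestigial: 2
Ratio: 1:1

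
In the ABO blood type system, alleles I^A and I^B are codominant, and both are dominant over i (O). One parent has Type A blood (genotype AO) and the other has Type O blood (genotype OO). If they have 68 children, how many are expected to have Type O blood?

Cross: AO × OO
Possible offspring genotypes: 2 AO, 2 OO
Blood type counts: 2 Type A, 2 Type O
Probability of Type O: 2/4 = 1/2
Expected count = 1/2 × 68 = 34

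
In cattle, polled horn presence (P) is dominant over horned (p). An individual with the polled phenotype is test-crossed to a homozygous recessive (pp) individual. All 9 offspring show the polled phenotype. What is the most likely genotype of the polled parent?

Test cross: ? × pp
All offspring are polled.
If the unknown parent were heterozygous (Pp), about half of 9 offspring would be horned; none are. The unknown parent is most likely homozygous dominant (PP).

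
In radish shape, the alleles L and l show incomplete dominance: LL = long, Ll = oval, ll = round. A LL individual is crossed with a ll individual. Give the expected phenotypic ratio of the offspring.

Punnett square for LL × ll:
Offspring genotypes: 4 Ll
Phenotype counts: 4 oval
Ratio: all oval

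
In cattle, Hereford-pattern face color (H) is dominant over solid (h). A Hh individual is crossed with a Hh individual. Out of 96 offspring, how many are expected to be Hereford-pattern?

Punnett square for Hh × Hh:
Offspring genotypes: 1 HH, 2 Hh, 1 hh
Hereford-pattern: 3, solid: 1
Hereford-pattern: 3 out of 4 → fraction 3/4
Expected count = 3/4 × 96 = 72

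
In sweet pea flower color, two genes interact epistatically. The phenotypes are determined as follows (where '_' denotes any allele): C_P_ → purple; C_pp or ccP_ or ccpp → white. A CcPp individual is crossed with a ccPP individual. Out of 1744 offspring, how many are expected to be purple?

Cross: CcPp × ccPP — consider each gene separately:
C gene: Cc × cc → 2 Cc, 2 cc → 2 C_ : 2 cc (out of 4)
P gene: Pp × PP → 2 PP, 2 Pp → 4 P_ (out of 4)
Genotype classes (out of 4 × 4 = 16): C_P_ = 2×4 = 8; ccP_ = 2×4 = 8
Apply the phenotype rules: C_P_ (8) → purple; ccP_ (8) → white
Phenotype counts (out of 16): 8 purple, 8 white
purple: 8 out of 16 → fraction 1/2
Expected count = 1/2 × 1744 = 872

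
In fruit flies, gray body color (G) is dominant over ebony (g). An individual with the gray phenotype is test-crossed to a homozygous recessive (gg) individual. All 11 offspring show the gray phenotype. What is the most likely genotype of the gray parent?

Test cross: ? × gg
All offspring are gray.
If the unknown parent were heterozygous (Gg), about half of 11 offspring would be ebony; none are. The unknown parent is most likely homozygous dominant (GG).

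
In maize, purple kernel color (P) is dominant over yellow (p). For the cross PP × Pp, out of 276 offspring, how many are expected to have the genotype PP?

Punnett square for PP × Pp:
Offspring genotypes: 2 PP, 2 Pp
Total offspring: 4
Count with target: 2
Probability: 2/4 = 1/2
Expected count = 1/2 × 276 = 138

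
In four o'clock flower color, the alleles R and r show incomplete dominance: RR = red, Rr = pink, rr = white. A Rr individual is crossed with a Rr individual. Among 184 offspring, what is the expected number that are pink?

Punnett square for Rr × Rr:
Offspring genotypes: 1 RR, 2 Rr, 1 rr
Phenotype counts: 1 red, 2 pink, 1 white
pink: 2 out of 4 → fraction 1/2
Expected count = 1/2 × 184 = 92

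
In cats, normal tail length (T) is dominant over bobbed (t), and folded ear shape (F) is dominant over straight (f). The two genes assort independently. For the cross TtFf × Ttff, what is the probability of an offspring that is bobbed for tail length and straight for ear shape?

Dihybrid cross TtFf × Ttff — consider each gene separately:
tail length: Tt × Tt → 1 TT, 2 Tt, 1 tt → 3 T_ : 1 tt (out of 4)
ear shape: Ff × ff → 2 Ff, 2 ff → 2 F_ : 2 ff (out of 4)
Looking for: bobbed (tt) and straight (ff)
P(bobbed) = 1/4, P(straight) = 2/4
P(both) = 1/4 × 2/4 = 2/16 = 1/8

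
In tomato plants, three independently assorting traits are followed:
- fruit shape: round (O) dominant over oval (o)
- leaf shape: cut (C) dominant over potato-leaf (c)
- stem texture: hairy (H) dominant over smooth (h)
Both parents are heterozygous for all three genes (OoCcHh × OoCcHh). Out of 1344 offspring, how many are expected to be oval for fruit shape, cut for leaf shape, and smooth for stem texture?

Trihybrid cross: OoCcHh × OoCcHh
Each trait segregates independently with a 3:1 phenotypic ratio, so each gene contributes 3/4 (dominant) or 1/4 (recessive).
Target: oval (fruit shape), cut (leaf shape), smooth (stem texture)
Probability = product of independent per-trait probabilities
= 1/4 × 3/4 × 1/4 = 3/64
Expected count = 3/64 × 1344 = 63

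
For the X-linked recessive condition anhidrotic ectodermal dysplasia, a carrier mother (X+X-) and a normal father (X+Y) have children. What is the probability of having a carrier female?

Cross: X+X- × X+Y
Offspring: 1 X+X+, 1 X+Y, 1 X+X-, 1 X-Y
Probability of a carrier female: 1/4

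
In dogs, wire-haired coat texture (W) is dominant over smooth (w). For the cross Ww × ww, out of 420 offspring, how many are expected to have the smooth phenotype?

Punnett square for Ww × ww:
Offspring genotypes: 2 Ww, 2 ww
Total offspring: 4
Count with target: 2
Probability: 2/4 = 1/2
Expected count = 1/2 × 420 = 210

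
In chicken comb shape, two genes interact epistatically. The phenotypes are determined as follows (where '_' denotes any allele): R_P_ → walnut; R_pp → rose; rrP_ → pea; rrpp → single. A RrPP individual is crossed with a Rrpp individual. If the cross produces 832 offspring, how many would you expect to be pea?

Cross: RrPP × Rrpp — consider each gene separately:
R gene: Rr × Rr → 1 RR, 2 Rr, 1 rr → 3 R_ : 1 rr (out of 4)
P gene: PP × pp → 4 Pp → 4 P_ (out of 4)
Genotype classes (out of 4 × 4 = 16): R_P_ = 3×4 = 12; rrP_ = 1×4 = 4
Apply the phenotype rules: R_P_ (12) → walnut; rrP_ (4) → pea
Phenotype counts (out of 16): 12 walnut, 4 pea
pea: 4 out of 16 → fraction 1/4
Expected count = 1/4 × 832 = 208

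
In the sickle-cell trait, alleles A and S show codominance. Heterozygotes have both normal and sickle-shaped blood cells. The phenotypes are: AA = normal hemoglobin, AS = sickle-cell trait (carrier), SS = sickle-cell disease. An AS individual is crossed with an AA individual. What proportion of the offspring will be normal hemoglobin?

Punnett square for AS × AA:
Offspring genotypes: 2 AA, 2 AS
Phenotype counts: 2 normal hemoglobin, 2 sickle-cell trait (carrier)
normal hemoglobin: 2 out of 4
Probability: 2/4 = 1/2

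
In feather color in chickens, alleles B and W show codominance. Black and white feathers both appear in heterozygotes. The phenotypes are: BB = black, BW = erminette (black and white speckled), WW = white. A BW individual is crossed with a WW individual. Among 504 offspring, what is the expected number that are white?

Punnett square for BW × WW:
Offspring genotypes: 2 BW, 2 WW
Phenotype counts: 2 erminette (black and white speckled), 2 white
white: 2 out of 4 → fraction 1/2
Expected count = 1/2 × 504 = 252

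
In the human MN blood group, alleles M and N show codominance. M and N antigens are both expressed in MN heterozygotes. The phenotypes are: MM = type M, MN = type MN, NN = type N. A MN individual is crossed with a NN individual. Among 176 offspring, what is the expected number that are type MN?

Punnett square for MN × NN:
Offspring genotypes: 2 MN, 2 NN
Phenotype counts: 2 type MN, 2 type N
type MN: 2 out of 4 → fraction 1/2
Expected count = 1/2 × 176 = 88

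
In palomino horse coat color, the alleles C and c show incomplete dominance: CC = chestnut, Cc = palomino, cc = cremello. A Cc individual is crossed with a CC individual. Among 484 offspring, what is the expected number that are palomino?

Punnett square for Cc × CC:
Offspring genotypes: 2 CC, 2 Cc
Phenotype counts: 2 chestnut, 2 palomino
palomino: 2 out of 4 → fraction 1/2
Expected count = 1/2 × 484 = 242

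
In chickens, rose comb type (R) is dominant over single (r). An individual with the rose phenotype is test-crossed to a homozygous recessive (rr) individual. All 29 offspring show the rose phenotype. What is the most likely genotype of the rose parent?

Test cross: ? × rr
All offspring are rose.
If the unknown parent were heterozygous (Rr), about half of 29 offspring would be single; none are. The unknown parent is most likely homozygous dominant (RR).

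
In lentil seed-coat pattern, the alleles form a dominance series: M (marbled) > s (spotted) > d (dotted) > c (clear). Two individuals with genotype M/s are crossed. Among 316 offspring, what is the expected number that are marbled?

Cross: M/s × M/s
Allele dominance: M > s > d > c
Offspring genotypes: 1 M/M, 2 M/s, 1 s/s
Phenotype counts: 3 marbled, 1 spotted
marbled: 3 out of 4 → fraction 3/4
Expected count = 3/4 × 316 = 237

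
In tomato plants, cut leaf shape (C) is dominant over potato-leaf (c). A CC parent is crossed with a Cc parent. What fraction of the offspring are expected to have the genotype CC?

Punnett square for CC × Cc:
Offspring genotypes: 2 CC, 2 Cc
Total offspring: 4
Count with target: 2
Probability: 2/4 = 1/2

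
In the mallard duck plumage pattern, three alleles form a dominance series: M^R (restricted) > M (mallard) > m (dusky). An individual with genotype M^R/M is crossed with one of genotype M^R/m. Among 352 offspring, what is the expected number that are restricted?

Cross: M^R/M × M^R/m
Allele dominance: M^R > M > m
Offspring genotypes: 1 M^R/M^R, 1 M^R/m, 1 M^R/M, 1 M/m
Phenotype counts: 3 restricted, 1 mallard
restricted: 3 out of 4 → fraction 3/4
Expected count = 3/4 × 352 = 264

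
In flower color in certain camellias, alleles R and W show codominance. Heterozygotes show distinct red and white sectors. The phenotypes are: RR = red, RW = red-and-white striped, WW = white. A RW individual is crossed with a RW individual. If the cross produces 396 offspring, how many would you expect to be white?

Punnett square for RW × RW:
Offspring genotypes: 1 RR, 2 RW, 1 WW
Phenotype counts: 1 red, 2 red-and-white striped, 1 white
white: 1 out of 4 → fraction 1/4
Expected count = 1/4 × 396 = 99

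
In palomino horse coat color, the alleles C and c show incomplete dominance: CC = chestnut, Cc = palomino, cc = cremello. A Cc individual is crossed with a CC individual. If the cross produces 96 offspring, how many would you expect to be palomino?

Punnett square for Cc × CC:
Offspring genotypes: 2 CC, 2 Cc
Phenotype counts: 2 chestnut, 2 palomino
palomino: 2 out of 4 → fraction 1/2
Expected count = 1/2 × 96 = 48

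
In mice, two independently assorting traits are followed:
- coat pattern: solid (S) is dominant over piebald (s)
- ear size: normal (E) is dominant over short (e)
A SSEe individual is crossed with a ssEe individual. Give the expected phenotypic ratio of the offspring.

Dihybrid cross SSEe × ssEe — consider each gene separately:
coat pattern: SS × ss → 4 Ss → 4 S_ (out of 4)
ear size: Ee × Ee → 1 EE, 2 Ee, 1 ee → 3 E_ : 1 ee (out of 4)
Combine (counts out of 4 × 4 = 16): solid/normal (S_E_) = 4×3 = 12; solid/short (S_ee) = 4×1 = 4
Phenotype counts (out of 16): 12 solid/normal, 4 solid/short
Ratio: 3 solid/normal : 1 solid/short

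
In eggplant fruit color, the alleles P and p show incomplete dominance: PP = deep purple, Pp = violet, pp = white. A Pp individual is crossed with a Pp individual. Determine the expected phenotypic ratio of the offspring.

Punnett square for Pp × Pp:
Offspring genotypes: 1 PP, 2 Pp, 1 pp
Phenotype counts: 1 deep purple, 2 violet, 1 white
Ratio: 1 deep purple : 2 violet : 1 white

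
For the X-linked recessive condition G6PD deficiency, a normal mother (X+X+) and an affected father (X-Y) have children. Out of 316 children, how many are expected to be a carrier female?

Cross: X+X+ × X-Y
Offspring: 2 X+X-, 2 X+Y
Probability of a carrier female: 2/4 = 1/2
Expected count = 1/2 × 316 = 158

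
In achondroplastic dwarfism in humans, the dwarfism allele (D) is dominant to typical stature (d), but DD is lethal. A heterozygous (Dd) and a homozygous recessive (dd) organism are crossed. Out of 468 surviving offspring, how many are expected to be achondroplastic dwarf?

Cross: Dd × dd
Punnett square offspring (before lethality): 2 Dd, 2 dd
No DD offspring are produced in this cross.
achondroplastic dwarf: 2 out of 4 → fraction 1/2
Expected count = 1/2 × 468 = 234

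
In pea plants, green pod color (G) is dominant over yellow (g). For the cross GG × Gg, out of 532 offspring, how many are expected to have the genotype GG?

Punnett square for GG × Gg:
Offspring genotypes: 2 GG, 2 Gg
Total offspring: 4
Count with target: 2
Probability: 2/4 = 1/2
Expected count = 1/2 × 532 = 266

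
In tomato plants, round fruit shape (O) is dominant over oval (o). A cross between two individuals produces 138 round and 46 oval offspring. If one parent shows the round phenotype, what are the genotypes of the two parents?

Observed offspring: 138 round, 46 oval
The observed ratio simplifies to 3:1. Oval (oo) offspring appear, so each parent must contribute one o allele. The parent stated to show round carries O, so it is Oo. The other parent is then either Oo or oo: Oo × oo would give a 1:1 split, whereas Oo × Oo gives 3:1 — matching the data. So both parents are heterozygous (Oo × Oo).
Parent genotypes: Oo × Oo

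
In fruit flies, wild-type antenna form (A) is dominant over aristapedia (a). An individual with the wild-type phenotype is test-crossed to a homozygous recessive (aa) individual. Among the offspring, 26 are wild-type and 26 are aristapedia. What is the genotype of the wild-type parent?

Test cross: ? × aa
Offspring: 26 wild-type, 26 aristapedia — approximately 1:1.
A 1:1 ratio in a test cross indicates the unknown parent is heterozygous (Aa).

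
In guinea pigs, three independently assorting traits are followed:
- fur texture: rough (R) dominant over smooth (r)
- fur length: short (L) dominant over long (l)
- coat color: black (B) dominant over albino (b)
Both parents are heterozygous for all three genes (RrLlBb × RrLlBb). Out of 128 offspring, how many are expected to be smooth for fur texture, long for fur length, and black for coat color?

Trihybrid cross: RrLlBb × RrLlBb
Each trait segregates independently with a 3:1 phenotypic ratio, so each gene contributes 3/4 (dominant) or 1/4 (recessive).
Target: smooth (fur texture), long (fur length), black (coat color)
Probability = product of independent per-trait probabilities
= 1/4 × 1/4 × 3/4 = 3/64
Expected count = 3/64 × 128 = 6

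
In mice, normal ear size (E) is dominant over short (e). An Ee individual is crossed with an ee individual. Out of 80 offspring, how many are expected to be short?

Punnett square for Ee × ee:
Offspring genotypes: 2 Ee, 2 ee
normal: 2, short: 2
short: 2 out of 4 → fraction 1/2
Expected count = 1/2 × 80 = 40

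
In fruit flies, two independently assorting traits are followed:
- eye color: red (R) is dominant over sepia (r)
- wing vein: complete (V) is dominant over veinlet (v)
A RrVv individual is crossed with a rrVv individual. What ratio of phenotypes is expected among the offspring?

Dihybrid cross RrVv × rrVv — consider each gene separately:
eye color: Rr × rr → 2 Rr, 2 rr → 2 R_ : 2 rr (out of 4)
wing vein: Vv × Vv → 1 VV, 2 Vv, 1 vv → 3 V_ : 1 vv (out of 4)
Combine (counts out of 4 × 4 = 16): red/complete (R_V_) = 2×3 = 6; red/veinlet (R_vv) = 2×1 = 2; sepia/complete (rrV_) = 2×3 = 6; sepia/veinlet (rrvv) = 2×1 = 2
Phenotype counts (out of 16): 6 red/complete, 2 red/veinlet, 6 sepia/complete, 2 sepia/veinlet
Ratio: 3 red/complete : 1 red/veinlet : 3 sepia/complete : 1 sepia/veinlet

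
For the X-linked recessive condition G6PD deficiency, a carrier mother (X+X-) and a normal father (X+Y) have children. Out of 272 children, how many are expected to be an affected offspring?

Cross: X+X- × X+Y
Offspring: 1 X+X+, 1 X+Y, 1 X+X-, 1 X-Y
Probability of an affected offspring: 1/4
Expected count = 1/4 × 272 = 68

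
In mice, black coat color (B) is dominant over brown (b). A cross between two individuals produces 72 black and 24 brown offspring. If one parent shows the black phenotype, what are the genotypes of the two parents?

Observed offspring: 72 black, 24 brown
The observed ratio simplifies to 3:1. Brown (bb) offspring appear, so each parent must contribute one b allele. The parent stated to show black carries B, so it is Bb. The other parent is then either Bb or bb: Bb × bb would give a 1:1 split, whereas Bb × Bb gives 3:1 — matching the data. So both parents are heterozygous (Bb × Bb).
Parent genotypes: Bb × Bb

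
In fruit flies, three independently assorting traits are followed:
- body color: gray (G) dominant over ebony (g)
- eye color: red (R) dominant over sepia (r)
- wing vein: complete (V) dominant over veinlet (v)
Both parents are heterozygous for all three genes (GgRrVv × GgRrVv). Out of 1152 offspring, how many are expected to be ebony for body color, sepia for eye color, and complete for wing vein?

Trihybrid cross: GgRrVv × GgRrVv
Each trait segregates independently with a 3:1 phenotypic ratio, so each gene contributes 3/4 (dominant) or 1/4 (recessive).
Target: ebony (body color), sepia (eye color), complete (wing vein)
Probability = product of independent per-trait probabilities
= 1/4 × 1/4 × 3/4 = 3/64
Expected count = 3/64 × 1152 = 54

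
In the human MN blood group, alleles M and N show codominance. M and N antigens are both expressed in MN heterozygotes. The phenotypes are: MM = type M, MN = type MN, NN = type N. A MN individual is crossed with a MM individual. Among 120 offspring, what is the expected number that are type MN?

Punnett square for MN × MM:
Offspring genotypes: 2 MM, 2 MN
Phenotype counts: 2 type M, 2 type MN
type MN: 2 out of 4 → fraction 1/2
Expected count = 1/2 × 120 = 60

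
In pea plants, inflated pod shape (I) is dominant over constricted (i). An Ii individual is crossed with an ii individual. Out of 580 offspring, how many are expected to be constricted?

Punnett square for Ii × ii:
Offspring genotypes: 2 Ii, 2 ii
inflated: 2, constricted: 2
constricted: 2 out of 4 → fraction 1/2
Expected count = 1/2 × 580 = 290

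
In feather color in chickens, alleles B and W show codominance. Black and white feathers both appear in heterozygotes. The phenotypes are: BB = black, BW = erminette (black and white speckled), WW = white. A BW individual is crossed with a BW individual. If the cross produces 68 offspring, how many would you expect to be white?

Punnett square for BW × BW:
Offspring genotypes: 1 BB, 2 BW, 1 WW
Phenotype counts: 1 black, 2 erminette (black and white speckled), 1 white
white: 1 out of 4 → fraction 1/4
Expected count = 1/4 × 68 = 17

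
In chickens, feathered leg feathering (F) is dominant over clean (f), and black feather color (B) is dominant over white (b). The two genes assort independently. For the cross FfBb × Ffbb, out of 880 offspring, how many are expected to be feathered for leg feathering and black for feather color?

Dihybrid cross FfBb × Ffbb — consider each gene separately:
leg feathering: Ff × Ff → 1 FF, 2 Ff, 1 ff → 3 F_ : 1 ff (out of 4)
feather color: Bb × bb → 2 Bb, 2 bb → 2 B_ : 2 bb (out of 4)
Looking for: feathered (F_) and black (B_)
P(feathered) = 3/4, P(black) = 2/4
P(both) = 3/4 × 2/4 = 6/16 = 3/8
Expected count = 3/8 × 880 = 330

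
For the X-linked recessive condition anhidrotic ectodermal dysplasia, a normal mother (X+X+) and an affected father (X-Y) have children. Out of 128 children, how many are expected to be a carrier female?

Cross: X+X+ × X-Y
Offspring: 2 X+X-, 2 X+Y
Probability of a carrier female: 2/4 = 1/2
Expected count = 1/2 × 128 = 64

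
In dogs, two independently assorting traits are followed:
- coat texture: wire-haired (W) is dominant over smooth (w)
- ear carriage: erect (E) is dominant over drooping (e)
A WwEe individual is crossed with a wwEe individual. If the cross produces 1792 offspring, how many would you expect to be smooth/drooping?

Dihybrid cross WwEe × wwEe — consider each gene separately:
coat texture: Ww × ww → 2 Ww, 2 ww → 2 W_ : 2 ww (out of 4)
ear carriage: Ee × Ee → 1 EE, 2 Ee, 1 ee → 3 E_ : 1 ee (out of 4)
Combine (counts out of 4 × 4 = 16): wire-haired/erect (W_E_) = 2×3 = 6; wire-haired/drooping (W_ee) = 2×1 = 2; smooth/erect (wwE_) = 2×3 = 6; smooth/drooping (wwee) = 2×1 = 2
Phenotype counts (out of 16): 6 wire-haired/erect, 2 wire-haired/drooping, 6 smooth/erect, 2 smooth/drooping
smooth/drooping: 2 out of 16 → fraction 1/8
Expected count = 1/8 × 1792 = 224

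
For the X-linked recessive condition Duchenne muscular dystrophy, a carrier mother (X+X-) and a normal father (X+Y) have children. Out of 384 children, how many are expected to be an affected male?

Cross: X+X- × X+Y
Offspring: 1 X+X+, 1 X+Y, 1 X+X-, 1 X-Y
Probability of an affected male: 1/4
Expected count = 1/4 × 384 = 96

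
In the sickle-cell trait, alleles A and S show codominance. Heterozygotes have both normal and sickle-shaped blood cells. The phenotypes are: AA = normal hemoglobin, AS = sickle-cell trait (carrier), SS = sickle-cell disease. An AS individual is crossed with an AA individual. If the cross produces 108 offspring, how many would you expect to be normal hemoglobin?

Punnett square for AS × AA:
Offspring genotypes: 2 AA, 2 AS
Phenotype counts: 2 normal hemoglobin, 2 sickle-cell trait (carrier)
normal hemoglobin: 2 out of 4 → fraction 1/2
Expected count = 1/2 × 108 = 54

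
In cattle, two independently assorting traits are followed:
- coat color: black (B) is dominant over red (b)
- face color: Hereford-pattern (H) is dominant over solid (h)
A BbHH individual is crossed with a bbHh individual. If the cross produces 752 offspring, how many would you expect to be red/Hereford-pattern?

Dihybrid cross BbHH × bbHh — consider each gene separately:
coat color: Bb × bb → 2 Bb, 2 bb → 2 B_ : 2 bb (out of 4)
face color: HH × Hh → 2 HH, 2 Hh → 4 H_ (out of 4)
Combine (counts out of 4 × 4 = 16): black/Hereford-pattern (B_H_) = 2×4 = 8; red/Hereford-pattern (bbH_) = 2×4 = 8
Phenotype counts (out of 16): 8 black/Hereford-pattern, 8 red/Hereford-pattern
red/Hereford-pattern: 8 out of 16 → fraction 1/2
Expected count = 1/2 × 752 = 376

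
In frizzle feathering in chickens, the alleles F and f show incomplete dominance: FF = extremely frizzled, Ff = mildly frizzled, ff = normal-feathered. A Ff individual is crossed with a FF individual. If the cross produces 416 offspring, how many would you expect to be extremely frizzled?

Punnett square for Ff × FF:
Offspring genotypes: 2 FF, 2 Ff
Phenotype counts: 2 extremely frizzled, 2 mildly frizzled
extremely frizzled: 2 out of 4 → fraction 1/2
Expected count = 1/2 × 416 = 208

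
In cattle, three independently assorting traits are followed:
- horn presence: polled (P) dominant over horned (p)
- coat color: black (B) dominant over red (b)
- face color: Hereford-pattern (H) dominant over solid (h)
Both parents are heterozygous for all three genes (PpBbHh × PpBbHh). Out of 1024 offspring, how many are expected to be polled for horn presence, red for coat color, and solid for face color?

Trihybrid cross: PpBbHh × PpBbHh
Each trait segregates independently with a 3:1 phenotypic ratio, so each gene contributes 3/4 (dominant) or 1/4 (recessive).
Target: polled (horn presence), red (coat color), solid (face color)
Probability = product of independent per-trait probabilities
= 3/4 × 1/4 × 1/4 = 3/64
Expected count = 3/64 × 1024 = 48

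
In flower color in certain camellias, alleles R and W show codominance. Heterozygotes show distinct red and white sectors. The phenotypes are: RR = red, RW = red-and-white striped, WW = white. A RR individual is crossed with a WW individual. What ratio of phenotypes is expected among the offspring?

Punnett square for RR × WW:
Offspring genotypes: 4 RW
Phenotype counts: 4 red-and-white striped
Ratio: all red-and-white striped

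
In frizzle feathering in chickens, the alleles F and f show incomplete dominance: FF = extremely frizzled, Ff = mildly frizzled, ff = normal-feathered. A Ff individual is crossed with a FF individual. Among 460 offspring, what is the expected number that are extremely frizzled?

Punnett square for Ff × FF:
Offspring genotypes: 2 FF, 2 Ff
Phenotype counts: 2 extremely frizzled, 2 mildly frizzled
extremely frizzled: 2 out of 4 → fraction 1/2
Expected count = 1/2 × 460 = 230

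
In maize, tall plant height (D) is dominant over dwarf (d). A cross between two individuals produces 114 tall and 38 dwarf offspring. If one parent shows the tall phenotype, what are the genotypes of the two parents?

Observed offspring: 114 tall, 38 dwarf
The observed ratio simplifies to 3:1. Dwarf (dd) offspring appear, so each parent must contribute one d allele. The parent stated to show tall carries D, so it is Dd. The other parent is then either Dd or dd: Dd × dd would give a 1:1 split, whereas Dd × Dd gives 3:1 — matching the data. So both parents are heterozygous (Dd × Dd).
Parent genotypes: Dd × Dd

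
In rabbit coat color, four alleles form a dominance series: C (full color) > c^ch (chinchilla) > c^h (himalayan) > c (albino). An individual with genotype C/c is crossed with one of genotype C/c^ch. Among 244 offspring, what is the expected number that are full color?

Cross: C/c × C/c^ch
Allele dominance: C > c^ch > c^h > c
Offspring genotypes: 1 C/C, 1 C/c^ch, 1 C/c, 1 c^ch/c
Phenotype counts: 3 full color, 1 chinchilla
full color: 3 out of 4 → fraction 3/4
Expected count = 3/4 × 244 = 183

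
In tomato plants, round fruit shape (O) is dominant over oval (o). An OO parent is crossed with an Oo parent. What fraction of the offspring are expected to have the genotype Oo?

Punnett square for OO × Oo:
Offspring genotypes: 2 OO, 2 Oo
Total offspring: 4
Count with target: 2
Probability: 2/4 = 1/2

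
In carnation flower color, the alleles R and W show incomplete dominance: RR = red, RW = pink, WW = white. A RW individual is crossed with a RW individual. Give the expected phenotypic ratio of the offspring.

Punnett square for RW × RW:
Offspring genotypes: 1 RR, 2 RW, 1 WW
Phenotype counts: 1 red, 2 pink, 1 white
Ratio: 1 red : 2 pink : 1 white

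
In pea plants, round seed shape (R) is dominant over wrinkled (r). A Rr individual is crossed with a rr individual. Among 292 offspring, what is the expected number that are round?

Punnett square for Rr × rr:
Offspring genotypes: 2 Rr, 2 rr
round: 2, wrinkled: 2
round: 2 out of 4 → fraction 1/2
Expected count = 1/2 × 292 = 146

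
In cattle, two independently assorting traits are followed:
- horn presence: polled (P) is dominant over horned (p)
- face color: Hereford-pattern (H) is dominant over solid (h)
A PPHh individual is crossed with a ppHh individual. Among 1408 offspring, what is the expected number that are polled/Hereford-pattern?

Dihybrid cross PPHh × ppHh — consider each gene separately:
horn presence: PP × pp → 4 Pp → 4 P_ (out of 4)
face color: Hh × Hh → 1 HH, 2 Hh, 1 hh → 3 H_ : 1 hh (out of 4)
Combine (counts out of 4 × 4 = 16): polled/Hereford-pattern (P_H_) = 4×3 = 12; polled/solid (P_hh) = 4×1 = 4
Phenotype counts (out of 16): 12 polled/Hereford-pattern, 4 polled/solid
polled/Hereford-pattern: 12 out of 16 → fraction 3/4
Expected count = 3/4 × 1408 = 1056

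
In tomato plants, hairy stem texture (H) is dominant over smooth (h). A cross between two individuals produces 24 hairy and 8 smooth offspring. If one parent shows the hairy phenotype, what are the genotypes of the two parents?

Observed offspring: 24 hairy, 8 smooth
The observed ratio simplifies to 3:1. Smooth (hh) offspring appear, so each parent must contribute one h allele. The parent stated to show hairy carries H, so it is Hh. The other parent is then either Hh or hh: Hh × hh would give a 1:1 split, whereas Hh × Hh gives 3:1 — matching the data. So both parents are heterozygous (Hh × Hh).
Parent genotypes: Hh × Hh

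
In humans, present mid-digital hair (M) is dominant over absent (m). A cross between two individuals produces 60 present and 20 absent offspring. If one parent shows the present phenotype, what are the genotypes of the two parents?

Observed offspring: 60 present, 20 absent
The observed ratio simplifies to 3:1. Absent (mm) offspring appear, so each parent must contribute one m allele. The parent stated to show present carries M, so it is Mm. The other parent is then either Mm or mm: Mm × mm would give a 1:1 split, whereas Mm × Mm gives 3:1 — matching the data. So both parents are heterozygous (Mm × Mm).
Parent genotypes: Mm × Mm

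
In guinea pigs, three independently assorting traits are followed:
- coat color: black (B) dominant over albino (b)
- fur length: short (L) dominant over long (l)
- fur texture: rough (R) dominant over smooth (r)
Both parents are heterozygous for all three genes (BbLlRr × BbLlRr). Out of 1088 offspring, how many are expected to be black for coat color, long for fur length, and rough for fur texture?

Trihybrid cross: BbLlRr × BbLlRr
Each trait segregates independently with a 3:1 phenotypic ratio, so each gene contributes 3/4 (dominant) or 1/4 (recessive).
Target: black (coat color), long (fur length), rough (fur texture)
Probability = product of independent per-trait probabilities
= 3/4 × 1/4 × 3/4 = 9/64
Expected count = 9/64 × 1088 = 153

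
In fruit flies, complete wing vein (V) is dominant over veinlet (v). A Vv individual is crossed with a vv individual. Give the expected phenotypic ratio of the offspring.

Punnett square for Vv × vv:
Offspring genotypes: 2 Vv, 2 vv
complete: 2, veinlet: 2
Ratio: 1:1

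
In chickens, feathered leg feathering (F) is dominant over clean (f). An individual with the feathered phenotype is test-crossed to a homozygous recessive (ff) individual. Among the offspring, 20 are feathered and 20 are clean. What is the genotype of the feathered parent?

Test cross: ? × ff
Offspring: 20 feathered, 20 clean — approximately 1:1.
A 1:1 ratio in a test cross indicates the unknown parent is heterozygous (Ff).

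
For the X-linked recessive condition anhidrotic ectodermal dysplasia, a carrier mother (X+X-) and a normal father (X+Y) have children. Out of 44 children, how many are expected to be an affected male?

Cross: X+X- × X+Y
Offspring: 1 X+X+, 1 X+Y, 1 X+X-, 1 X-Y
Probability of an affected male: 1/4
Expected count = 1/4 × 44 = 11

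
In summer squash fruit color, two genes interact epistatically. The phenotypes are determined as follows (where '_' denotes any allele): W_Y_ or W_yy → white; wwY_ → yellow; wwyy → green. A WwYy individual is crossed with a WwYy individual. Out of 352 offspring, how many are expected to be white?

Cross: WwYy × WwYy — consider each gene separately:
W gene: Ww × Ww → 1 WW, 2 Ww, 1 ww → 3 W_ : 1 ww (out of 4)
Y gene: Yy × Yy → 1 YY, 2 Yy, 1 yy → 3 Y_ : 1 yy (out of 4)
Genotype classes (out of 4 × 4 = 16): W_Y_ = 3×3 = 9; W_yy = 3×1 = 3; wwY_ = 1×3 = 3; wwyy = 1×1 = 1
Apply the phenotype rules: W_Y_ (9) + W_yy (3) → white; wwY_ (3) → yellow; wwyy (1) → green
Phenotype counts (out of 16): 12 white, 3 yellow, 1 green
white: 12 out of 16 → fraction 3/4
Expected count = 3/4 × 352 = 264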